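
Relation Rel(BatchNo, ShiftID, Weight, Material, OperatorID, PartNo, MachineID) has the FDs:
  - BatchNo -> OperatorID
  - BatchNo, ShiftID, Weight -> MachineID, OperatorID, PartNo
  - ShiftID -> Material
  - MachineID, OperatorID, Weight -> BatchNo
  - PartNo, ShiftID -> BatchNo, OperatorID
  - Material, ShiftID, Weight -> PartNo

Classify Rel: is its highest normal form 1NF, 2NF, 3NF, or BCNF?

1NF

Candidate key: {ShiftID, Weight}. Prime attributes: {ShiftID, Weight}.
BatchNo -> OperatorID breaks BCNF: {BatchNo}⁺ = {BatchNo, OperatorID}, so {BatchNo} is not a superkey.
Because {OperatorID} is non-prime and the left side of BatchNo -> OperatorID is not a superkey, the relation is not in 3NF.
{ShiftID} is a proper subset of the key {ShiftID, Weight}, and {ShiftID}⁺ contains the non-prime attribute {Material} — a partial dependency, so 2NF is violated.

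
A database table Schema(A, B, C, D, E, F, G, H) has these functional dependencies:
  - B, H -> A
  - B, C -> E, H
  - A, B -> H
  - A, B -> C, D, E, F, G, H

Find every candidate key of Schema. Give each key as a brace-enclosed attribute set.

Attributes never on any right-hand side: {B} — every candidate key must contain it.
{A, B} is a candidate key since {A, B}⁺ = {A, B, C, D, E, F, G, H} covers every attribute.
{B, C} is a candidate key since {B, C}⁺ = {A, B, C, D, E, F, G, H} covers every attribute.
{B, H} is a candidate key since {B, H}⁺ = {A, B, C, D, E, F, G, H} covers every attribute.
These are minimal and exhaustive — every other superkey contains one of them.

{A, B}, {B, C}, {B, H}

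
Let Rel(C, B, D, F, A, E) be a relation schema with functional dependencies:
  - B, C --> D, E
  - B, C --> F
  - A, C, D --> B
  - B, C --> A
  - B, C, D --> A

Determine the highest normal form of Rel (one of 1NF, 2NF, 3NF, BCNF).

Candidate keys: {A, C, D}, {B, C}. Prime attributes: {A, B, C, D}.
Each dependency's left side is a superkey — BCNF holds.

BCNF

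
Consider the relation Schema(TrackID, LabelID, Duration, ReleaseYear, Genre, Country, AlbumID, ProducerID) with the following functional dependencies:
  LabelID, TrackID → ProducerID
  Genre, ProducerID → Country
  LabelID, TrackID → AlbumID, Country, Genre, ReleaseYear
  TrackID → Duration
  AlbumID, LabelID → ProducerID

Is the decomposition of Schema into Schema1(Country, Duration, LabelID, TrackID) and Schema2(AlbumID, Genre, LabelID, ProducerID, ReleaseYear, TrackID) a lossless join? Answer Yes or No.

Yes

The shared attributes are {LabelID, TrackID} and {LabelID, TrackID}⁺ = {AlbumID, Country, Duration, Genre, LabelID, ProducerID, ReleaseYear, TrackID}.
This includes all of Schema1, so the common attributes are a superkey of Schema1 — the join is lossless.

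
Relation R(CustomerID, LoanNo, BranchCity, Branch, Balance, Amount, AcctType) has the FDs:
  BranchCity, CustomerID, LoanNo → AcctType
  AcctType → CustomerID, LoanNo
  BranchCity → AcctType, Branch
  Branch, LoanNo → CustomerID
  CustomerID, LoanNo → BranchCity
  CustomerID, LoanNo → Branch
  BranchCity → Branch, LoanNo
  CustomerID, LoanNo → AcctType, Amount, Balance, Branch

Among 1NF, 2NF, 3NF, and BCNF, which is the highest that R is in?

Candidate keys: {AcctType}, {Branch, LoanNo}, {BranchCity}, {CustomerID, LoanNo}. Prime attributes: {AcctType, Branch, BranchCity, CustomerID, LoanNo}.
Every FD has a superkey on the left, so the relation is in BCNF.

BCNF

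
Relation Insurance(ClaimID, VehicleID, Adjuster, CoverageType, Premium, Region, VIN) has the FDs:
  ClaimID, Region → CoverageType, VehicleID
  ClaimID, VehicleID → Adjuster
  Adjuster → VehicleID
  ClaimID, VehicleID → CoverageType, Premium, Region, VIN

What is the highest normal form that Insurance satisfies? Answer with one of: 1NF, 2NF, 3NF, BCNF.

3NF

Candidate keys: {Adjuster, ClaimID}, {ClaimID, Region}, {ClaimID, VehicleID}. Prime attributes: {Adjuster, ClaimID, Region, VehicleID}.
For Adjuster → VehicleID we have {Adjuster}⁺ = {Adjuster, VehicleID}; {Adjuster} is not a superkey, so BCNF fails.
But every attribute on its right side ({VehicleID}) is prime, and the same holds for every other non-superkey FD, so 3NF still holds.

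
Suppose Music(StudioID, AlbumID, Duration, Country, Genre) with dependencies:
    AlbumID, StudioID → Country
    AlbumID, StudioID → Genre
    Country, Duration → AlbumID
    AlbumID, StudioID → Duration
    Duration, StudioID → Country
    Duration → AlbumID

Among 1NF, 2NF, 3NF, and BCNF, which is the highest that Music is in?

3NF

Candidate keys: {AlbumID, StudioID}, {Duration, StudioID}. Prime attributes: {AlbumID, Duration, StudioID}.
Country, Duration → AlbumID breaks BCNF: {Country, Duration}⁺ = {AlbumID, Country, Duration}, so {Country, Duration} is not a superkey.
But every attribute on its right side ({AlbumID}) is prime, and the same holds for every other non-superkey FD, so 3NF still holds.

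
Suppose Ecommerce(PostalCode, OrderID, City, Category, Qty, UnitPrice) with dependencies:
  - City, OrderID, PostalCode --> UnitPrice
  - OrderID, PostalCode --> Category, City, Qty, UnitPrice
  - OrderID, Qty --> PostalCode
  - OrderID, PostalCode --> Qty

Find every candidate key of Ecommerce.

{OrderID, PostalCode}, {OrderID, Qty}

{OrderID} never appears on the right of any FD, so every key must include it.
{OrderID, PostalCode} is a candidate key since {OrderID, PostalCode}⁺ = {Category, City, OrderID, PostalCode, Qty, UnitPrice} covers every attribute.
{OrderID, Qty} is a candidate key since {OrderID, Qty}⁺ = {Category, City, OrderID, PostalCode, Qty, UnitPrice} covers every attribute.
These are minimal and exhaustive — every other superkey contains one of them.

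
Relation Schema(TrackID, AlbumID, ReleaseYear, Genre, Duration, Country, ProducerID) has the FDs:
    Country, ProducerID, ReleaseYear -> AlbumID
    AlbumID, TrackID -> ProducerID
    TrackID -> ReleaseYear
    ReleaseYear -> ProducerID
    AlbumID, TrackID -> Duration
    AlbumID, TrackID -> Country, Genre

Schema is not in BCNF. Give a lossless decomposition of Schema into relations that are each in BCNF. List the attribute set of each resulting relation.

{AlbumID, Country, ReleaseYear}; {Country, Duration, Genre, TrackID}; {ProducerID, ReleaseYear}; {ReleaseYear, TrackID}

Candidate keys of the original relation: {AlbumID, TrackID}, {Country, TrackID}.
Within {AlbumID, Country, Duration, Genre, ProducerID, ReleaseYear, TrackID}: {Country, ProducerID, ReleaseYear}⁺ ∩ {AlbumID, Country, Duration, Genre, ProducerID, ReleaseYear, TrackID} = {AlbumID, Country, ProducerID, ReleaseYear}, not the whole set, so Country, ProducerID, ReleaseYear -> AlbumID violates BCNF; decompose into {AlbumID, Country, ProducerID, ReleaseYear} and {Country, Duration, Genre, ProducerID, ReleaseYear, TrackID}.
Within {AlbumID, Country, ProducerID, ReleaseYear}: {ReleaseYear}⁺ ∩ {AlbumID, Country, ProducerID, ReleaseYear} = {ProducerID, ReleaseYear}, not the whole set, so ReleaseYear -> ProducerID violates BCNF; decompose into {ProducerID, ReleaseYear} and {AlbumID, Country, ReleaseYear}.
{ProducerID, ReleaseYear} is in BCNF.
{AlbumID, Country, ReleaseYear} is in BCNF.
Within {Country, Duration, Genre, ProducerID, ReleaseYear, TrackID}: {TrackID}⁺ ∩ {Country, Duration, Genre, ProducerID, ReleaseYear, TrackID} = {ProducerID, ReleaseYear, TrackID}, not the whole set, so TrackID -> ProducerID, ReleaseYear violates BCNF; decompose into {ProducerID, ReleaseYear, TrackID} and {Country, Duration, Genre, TrackID}.
Within {ProducerID, ReleaseYear, TrackID}: {ReleaseYear}⁺ ∩ {ProducerID, ReleaseYear, TrackID} = {ProducerID, ReleaseYear}, not the whole set, so ReleaseYear -> ProducerID violates BCNF; decompose into {ProducerID, ReleaseYear} and {ReleaseYear, TrackID}.
{ProducerID, ReleaseYear} is in BCNF.
{ReleaseYear, TrackID} is in BCNF.
{Country, Duration, Genre, TrackID} is in BCNF.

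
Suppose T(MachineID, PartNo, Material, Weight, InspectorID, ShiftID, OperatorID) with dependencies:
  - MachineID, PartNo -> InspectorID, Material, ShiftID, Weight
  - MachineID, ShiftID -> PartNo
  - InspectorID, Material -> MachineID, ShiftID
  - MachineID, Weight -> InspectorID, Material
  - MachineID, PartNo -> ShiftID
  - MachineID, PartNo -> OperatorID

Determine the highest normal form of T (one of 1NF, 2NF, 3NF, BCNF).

Candidate keys: {InspectorID, Material}, {MachineID, PartNo}, {MachineID, ShiftID}, {MachineID, Weight}. Prime attributes: {InspectorID, MachineID, Material, PartNo, ShiftID, Weight}.
The left-hand side of every FD is a superkey, so BCNF is satisfied.

BCNF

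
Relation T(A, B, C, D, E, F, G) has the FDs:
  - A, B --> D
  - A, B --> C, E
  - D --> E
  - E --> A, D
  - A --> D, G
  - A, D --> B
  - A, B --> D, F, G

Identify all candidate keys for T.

{A}, {D}, {E}

{A}⁺ = {A, B, C, D, E, F, G} — all of the relation — so {A} is a candidate key.
{D}⁺ = {A, B, C, D, E, F, G} — all of the relation — so {D} is a candidate key.
{E}⁺ = {A, B, C, D, E, F, G} — all of the relation — so {E} is a candidate key.
No proper subset of any of these is a key, and no other minimal superkey exists.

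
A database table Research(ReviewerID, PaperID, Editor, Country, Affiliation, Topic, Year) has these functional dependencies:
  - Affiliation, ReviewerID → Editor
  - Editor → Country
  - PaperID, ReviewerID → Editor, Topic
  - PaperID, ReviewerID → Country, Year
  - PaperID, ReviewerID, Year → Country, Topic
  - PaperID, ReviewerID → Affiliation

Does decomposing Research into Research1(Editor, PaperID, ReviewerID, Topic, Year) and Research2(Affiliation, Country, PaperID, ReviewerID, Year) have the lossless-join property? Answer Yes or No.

Yes

Common attributes: {PaperID, ReviewerID, Year}; their closure is {Affiliation, Country, Editor, PaperID, ReviewerID, Topic, Year}.
This includes all of Research1, so the common attributes are a superkey of Research1 — the join is lossless.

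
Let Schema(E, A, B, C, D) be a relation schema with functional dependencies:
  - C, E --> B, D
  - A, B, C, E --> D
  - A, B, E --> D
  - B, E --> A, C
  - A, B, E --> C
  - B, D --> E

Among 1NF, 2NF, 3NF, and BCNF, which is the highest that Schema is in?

BCNF

Candidate keys: {B, D}, {B, E}, {C, E}. Prime attributes: {B, C, D, E}.
Each dependency's left side is a superkey — BCNF holds.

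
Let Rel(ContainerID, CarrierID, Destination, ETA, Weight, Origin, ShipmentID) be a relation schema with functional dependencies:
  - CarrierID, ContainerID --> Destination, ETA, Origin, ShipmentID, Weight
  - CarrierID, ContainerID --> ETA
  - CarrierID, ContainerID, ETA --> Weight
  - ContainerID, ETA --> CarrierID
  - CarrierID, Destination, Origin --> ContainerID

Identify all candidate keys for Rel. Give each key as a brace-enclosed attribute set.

{CarrierID, ContainerID}, {CarrierID, Destination, Origin}, {ContainerID, ETA}

{CarrierID, ContainerID}⁺ = {CarrierID, ContainerID, Destination, ETA, Origin, ShipmentID, Weight} — all of the relation — so {CarrierID, ContainerID} is a candidate key.
{ContainerID, ETA}⁺ = {CarrierID, ContainerID, Destination, ETA, Origin, ShipmentID, Weight} — all of the relation — so {ContainerID, ETA} is a candidate key.
{CarrierID, Destination, Origin}⁺ = {CarrierID, ContainerID, Destination, ETA, Origin, ShipmentID, Weight} — all of the relation — so {CarrierID, Destination, Origin} is a candidate key.
These are minimal and exhaustive — every other superkey contains one of them.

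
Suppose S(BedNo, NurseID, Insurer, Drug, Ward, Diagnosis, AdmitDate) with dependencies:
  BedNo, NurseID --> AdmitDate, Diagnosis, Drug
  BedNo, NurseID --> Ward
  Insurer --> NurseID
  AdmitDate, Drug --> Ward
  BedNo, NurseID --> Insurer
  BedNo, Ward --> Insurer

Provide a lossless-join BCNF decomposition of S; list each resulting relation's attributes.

Candidate keys of the original relation: {AdmitDate, BedNo, Drug}, {BedNo, Insurer}, {BedNo, NurseID}, {BedNo, Ward}.
In {AdmitDate, BedNo, Diagnosis, Drug, Insurer, NurseID, Ward}, {Insurer} is not a superkey ({Insurer}⁺ restricted to this set is {Insurer, NurseID}), so split on Insurer --> NurseID into {Insurer, NurseID} and {AdmitDate, BedNo, Diagnosis, Drug, Insurer, Ward}.
{Insurer, NurseID} has no BCNF violation.
In {AdmitDate, BedNo, Diagnosis, Drug, Insurer, Ward}, {AdmitDate, Drug} is not a superkey ({AdmitDate, Drug}⁺ restricted to this set is {AdmitDate, Drug, Ward}), so split on AdmitDate, Drug --> Ward into {AdmitDate, Drug, Ward} and {AdmitDate, BedNo, Diagnosis, Drug, Insurer}.
{AdmitDate, Drug, Ward} has no BCNF violation.
{AdmitDate, BedNo, Diagnosis, Drug, Insurer} has no BCNF violation.

{AdmitDate, BedNo, Diagnosis, Drug, Insurer}; {AdmitDate, Drug, Ward}; {Insurer, NurseID}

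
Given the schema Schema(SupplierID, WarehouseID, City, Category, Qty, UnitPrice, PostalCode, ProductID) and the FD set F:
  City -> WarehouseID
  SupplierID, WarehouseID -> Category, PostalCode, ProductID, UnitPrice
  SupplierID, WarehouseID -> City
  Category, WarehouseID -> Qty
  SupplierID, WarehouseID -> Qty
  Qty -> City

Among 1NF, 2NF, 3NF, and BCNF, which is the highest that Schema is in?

Candidate keys: {City, SupplierID}, {Qty, SupplierID}, {SupplierID, WarehouseID}. Prime attributes: {City, Qty, SupplierID, WarehouseID}.
For City -> WarehouseID we have {City}⁺ = {City, WarehouseID}; {City} is not a superkey, so BCNF fails.
But every attribute on its right side ({WarehouseID}) is prime, and the same holds for every other non-superkey FD, so 3NF still holds.

3NF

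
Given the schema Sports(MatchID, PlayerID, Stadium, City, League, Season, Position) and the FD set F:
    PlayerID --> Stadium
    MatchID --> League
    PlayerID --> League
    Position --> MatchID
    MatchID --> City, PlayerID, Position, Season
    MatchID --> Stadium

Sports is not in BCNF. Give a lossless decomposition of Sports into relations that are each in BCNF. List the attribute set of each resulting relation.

{City, MatchID, PlayerID, Position, Season}; {League, PlayerID, Stadium}

Candidate keys of the original relation: {MatchID}, {Position}.
In {City, League, MatchID, PlayerID, Position, Season, Stadium}, {PlayerID} is not a superkey ({PlayerID}⁺ restricted to this set is {League, PlayerID, Stadium}), so split on PlayerID --> League, Stadium into {League, PlayerID, Stadium} and {City, MatchID, PlayerID, Position, Season}.
{League, PlayerID, Stadium} has no BCNF violation.
{City, MatchID, PlayerID, Position, Season} has no BCNF violation.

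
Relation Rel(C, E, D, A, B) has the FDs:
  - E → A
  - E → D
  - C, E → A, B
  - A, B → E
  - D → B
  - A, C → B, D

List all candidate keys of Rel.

{A, C}, {C, E}

{C} never appears on the right of any FD, so every key must include it.
{A, C}⁺ = {A, B, C, D, E}, which is every attribute, so {A, C} is a candidate key.
{C, E}⁺ = {A, B, C, D, E}, which is every attribute, so {C, E} is a candidate key.
Any other superkey properly contains one of these, so there are no further candidate keys.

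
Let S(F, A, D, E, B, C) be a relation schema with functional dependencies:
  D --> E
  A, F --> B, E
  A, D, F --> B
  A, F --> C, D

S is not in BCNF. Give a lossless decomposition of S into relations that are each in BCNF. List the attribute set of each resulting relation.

{A, B, C, D, F}; {D, E}

Candidate key of the original relation: {A, F}.
Within {A, B, C, D, E, F}: {D}⁺ ∩ {A, B, C, D, E, F} = {D, E}, not the whole set, so D --> E violates BCNF; decompose into {D, E} and {A, B, C, D, F}.
{D, E} is in BCNF.
{A, B, C, D, F} is in BCNF.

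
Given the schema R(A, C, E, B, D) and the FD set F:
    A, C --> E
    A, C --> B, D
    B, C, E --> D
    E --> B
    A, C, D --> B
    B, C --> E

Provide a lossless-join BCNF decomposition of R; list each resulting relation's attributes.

Candidate key of the original relation: {A, C}.
In {A, B, C, D, E}, {B, C, E} is not a superkey ({B, C, E}⁺ restricted to this set is {B, C, D, E}), so split on B, C, E --> D into {B, C, D, E} and {A, B, C, E}.
In {B, C, D, E}, {E} is not a superkey ({E}⁺ restricted to this set is {B, E}), so split on E --> B into {B, E} and {C, D, E}.
{B, E}: every determinant is a superkey — BCNF.
{C, D, E}: every determinant is a superkey — BCNF.
In {A, B, C, E}, {E} is not a superkey ({E}⁺ restricted to this set is {B, E}), so split on E --> B into {B, E} and {A, C, E}.
{B, E}: every determinant is a superkey — BCNF.
{A, C, E}: every determinant is a superkey — BCNF.

{A, C, E}; {B, E}; {C, D, E}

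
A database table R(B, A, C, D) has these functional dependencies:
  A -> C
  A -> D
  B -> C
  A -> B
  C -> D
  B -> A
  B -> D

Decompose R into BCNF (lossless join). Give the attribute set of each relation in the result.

{A, B, C}; {C, D}

Candidate keys of the original relation: {A}, {B}.
In {A, B, C, D}, {C} is not a superkey ({C}⁺ restricted to this set is {C, D}), so split on C -> D into {C, D} and {A, B, C}.
{C, D} has no BCNF violation.
{A, B, C} has no BCNF violation.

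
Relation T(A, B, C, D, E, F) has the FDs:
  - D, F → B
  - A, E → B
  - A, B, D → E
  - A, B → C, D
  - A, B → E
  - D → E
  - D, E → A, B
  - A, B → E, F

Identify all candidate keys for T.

{D} is a candidate key since {D}⁺ = {A, B, C, D, E, F} covers every attribute.
{A, B} is a candidate key since {A, B}⁺ = {A, B, C, D, E, F} covers every attribute.
{A, E} is a candidate key since {A, E}⁺ = {A, B, C, D, E, F} covers every attribute.
These are minimal and exhaustive — every other superkey contains one of them.

{A, B}, {A, E}, {D}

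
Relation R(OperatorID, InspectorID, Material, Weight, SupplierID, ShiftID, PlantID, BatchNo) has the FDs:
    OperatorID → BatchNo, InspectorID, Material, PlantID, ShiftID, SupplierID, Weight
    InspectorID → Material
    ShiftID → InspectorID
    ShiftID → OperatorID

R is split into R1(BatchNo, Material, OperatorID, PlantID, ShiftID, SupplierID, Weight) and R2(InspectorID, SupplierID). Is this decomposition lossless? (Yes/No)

No

The shared attributes are {SupplierID} and {SupplierID}⁺ = {SupplierID}.
Neither R1 nor R2 is contained in that closure, so the decomposition is lossy.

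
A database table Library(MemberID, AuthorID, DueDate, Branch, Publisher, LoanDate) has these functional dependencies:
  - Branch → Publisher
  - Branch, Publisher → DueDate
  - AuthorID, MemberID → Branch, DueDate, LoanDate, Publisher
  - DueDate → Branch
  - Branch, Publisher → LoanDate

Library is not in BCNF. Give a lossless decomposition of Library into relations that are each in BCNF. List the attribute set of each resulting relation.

Candidate key of the original relation: {AuthorID, MemberID}.
{AuthorID, Branch, DueDate, LoanDate, MemberID, Publisher}: {Branch} determines {Branch, DueDate, LoanDate, Publisher} here but is not a superkey — split on Branch → DueDate, LoanDate, Publisher, giving {Branch, DueDate, LoanDate, Publisher} and {AuthorID, Branch, MemberID}.
{Branch, DueDate, LoanDate, Publisher} has no BCNF violation.
{AuthorID, Branch, MemberID} has no BCNF violation.

{AuthorID, Branch, MemberID}; {Branch, DueDate, LoanDate, Publisher}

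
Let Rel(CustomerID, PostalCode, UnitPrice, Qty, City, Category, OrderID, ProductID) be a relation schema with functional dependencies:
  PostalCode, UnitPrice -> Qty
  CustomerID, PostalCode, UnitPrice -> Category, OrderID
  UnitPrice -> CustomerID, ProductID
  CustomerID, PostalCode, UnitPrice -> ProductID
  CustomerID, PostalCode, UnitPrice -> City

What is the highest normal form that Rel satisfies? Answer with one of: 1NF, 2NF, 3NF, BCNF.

1NF

Candidate key: {PostalCode, UnitPrice}. Prime attributes: {PostalCode, UnitPrice}.
UnitPrice -> CustomerID, ProductID breaks BCNF: {UnitPrice}⁺ = {CustomerID, ProductID, UnitPrice}, so {UnitPrice} is not a superkey.
Because {CustomerID, ProductID} are non-prime and the left side of UnitPrice -> CustomerID, ProductID is not a superkey, the relation is not in 3NF.
The proper key subset {UnitPrice} of {PostalCode, UnitPrice} determines non-prime {CustomerID, ProductID}, so the relation is not even in 2NF.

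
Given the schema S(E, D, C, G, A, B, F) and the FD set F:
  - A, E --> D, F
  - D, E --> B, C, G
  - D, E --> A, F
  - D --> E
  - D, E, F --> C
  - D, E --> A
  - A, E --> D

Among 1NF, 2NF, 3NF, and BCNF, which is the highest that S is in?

BCNF

Candidate keys: {A, E}, {D}. Prime attributes: {A, D, E}.
The left-hand side of every FD is a superkey, so BCNF is satisfied.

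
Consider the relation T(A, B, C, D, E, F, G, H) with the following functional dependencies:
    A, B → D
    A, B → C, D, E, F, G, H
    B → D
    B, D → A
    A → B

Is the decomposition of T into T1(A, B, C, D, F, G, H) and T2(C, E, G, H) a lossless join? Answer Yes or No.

The shared attributes are {C, G, H} and {C, G, H}⁺ = {C, G, H}.
Neither T1 nor T2 is contained in that closure, so the decomposition is lossy.

No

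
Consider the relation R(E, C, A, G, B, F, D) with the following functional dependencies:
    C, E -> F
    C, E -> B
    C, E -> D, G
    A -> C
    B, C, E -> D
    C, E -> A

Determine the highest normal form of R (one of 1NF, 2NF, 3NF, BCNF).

Candidate keys: {A, E}, {C, E}. Prime attributes: {A, C, E}.
For A -> C we have {A}⁺ = {A, C}; {A} is not a superkey, so BCNF fails.
Its right-hand attributes {C} are all prime, as are those of every other non-superkey FD — the relation is in 3NF.

3NF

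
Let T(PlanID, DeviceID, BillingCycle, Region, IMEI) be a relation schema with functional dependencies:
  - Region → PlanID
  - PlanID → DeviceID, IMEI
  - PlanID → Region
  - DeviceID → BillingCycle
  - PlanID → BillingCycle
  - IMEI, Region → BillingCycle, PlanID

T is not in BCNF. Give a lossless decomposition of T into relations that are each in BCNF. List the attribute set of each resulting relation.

Candidate keys of the original relation: {PlanID}, {Region}.
In {BillingCycle, DeviceID, IMEI, PlanID, Region}, {DeviceID} is not a superkey ({DeviceID}⁺ restricted to this set is {BillingCycle, DeviceID}), so split on DeviceID → BillingCycle into {BillingCycle, DeviceID} and {DeviceID, IMEI, PlanID, Region}.
{BillingCycle, DeviceID} is in BCNF.
{DeviceID, IMEI, PlanID, Region} is in BCNF.

{BillingCycle, DeviceID}; {DeviceID, IMEI, PlanID, Region}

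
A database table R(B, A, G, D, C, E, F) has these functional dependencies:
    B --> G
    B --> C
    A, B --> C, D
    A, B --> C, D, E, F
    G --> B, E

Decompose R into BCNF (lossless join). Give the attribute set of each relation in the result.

Candidate keys of the original relation: {A, B}, {A, G}.
{A, B, C, D, E, F, G}: {B} determines {B, C, E, G} here but is not a superkey — split on B --> C, E, G, giving {B, C, E, G} and {A, B, D, F}.
{B, C, E, G} is in BCNF.
{A, B, D, F} is in BCNF.

{A, B, D, F}; {B, C, E, G}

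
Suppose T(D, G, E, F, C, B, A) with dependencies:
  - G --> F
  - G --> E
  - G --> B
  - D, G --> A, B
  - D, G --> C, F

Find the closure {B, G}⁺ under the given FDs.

Start with {B, G}.
G --> F applies; add {F} → now {B, F, G}.
G --> E applies; add {E} → now {B, E, F, G}.
No further FD applies.

{B, E, F, G}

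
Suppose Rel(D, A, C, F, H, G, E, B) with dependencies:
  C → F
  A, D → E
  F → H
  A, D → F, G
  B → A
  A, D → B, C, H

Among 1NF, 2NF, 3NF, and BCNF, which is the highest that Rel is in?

Candidate keys: {A, D}, {B, D}. Prime attributes: {A, B, D}.
C → F: {C}⁺ = {C, F, H}, which is not all of the attributes, so the left side is not a superkey — BCNF is violated.
Because {F} is non-prime and the left side of C → F is not a superkey, the relation is not in 3NF.
Checking every proper subset of each key, none determines a non-prime attribute — 2NF is satisfied.

2NF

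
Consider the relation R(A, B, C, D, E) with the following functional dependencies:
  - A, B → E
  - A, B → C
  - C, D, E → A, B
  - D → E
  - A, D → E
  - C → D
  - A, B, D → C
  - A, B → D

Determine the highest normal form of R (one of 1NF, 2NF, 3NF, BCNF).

2NF

Candidate keys: {A, B}, {C}. Prime attributes: {A, B, C}.
D → E: {D}⁺ = {D, E}, which is not all of the attributes, so the left side is not a superkey — BCNF is violated.
Because {E} is non-prime and the left side of D → E is not a superkey, the relation is not in 3NF.
No non-prime attribute depends on a proper subset of any candidate key, so 2NF holds.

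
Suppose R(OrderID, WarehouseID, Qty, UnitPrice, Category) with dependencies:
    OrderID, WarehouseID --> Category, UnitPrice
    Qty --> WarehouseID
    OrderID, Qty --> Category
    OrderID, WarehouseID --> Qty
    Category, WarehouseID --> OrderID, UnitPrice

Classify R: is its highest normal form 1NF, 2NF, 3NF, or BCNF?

3NF

Candidate keys: {Category, Qty}, {Category, WarehouseID}, {OrderID, Qty}, {OrderID, WarehouseID}. Prime attributes: {Category, OrderID, Qty, WarehouseID}.
Qty --> WarehouseID: {Qty}⁺ = {Qty, WarehouseID}, which is not all of the attributes, so the left side is not a superkey — BCNF is violated.
Its right-hand attributes {WarehouseID} are all prime, as are those of every other non-superkey FD — the relation is in 3NF.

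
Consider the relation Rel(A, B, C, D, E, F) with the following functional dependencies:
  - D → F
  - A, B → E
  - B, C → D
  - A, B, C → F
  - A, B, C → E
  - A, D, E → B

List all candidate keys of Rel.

{A, B, C}, {A, C, D, E}

No FD produces {A, C}, so they must be in every candidate key.
{A, B, C} is a candidate key since {A, B, C}⁺ = {A, B, C, D, E, F} covers every attribute.
{A, C, D, E} is a candidate key since {A, C, D, E}⁺ = {A, B, C, D, E, F} covers every attribute.
No proper subset of any of these is a key, and no other minimal superkey exists.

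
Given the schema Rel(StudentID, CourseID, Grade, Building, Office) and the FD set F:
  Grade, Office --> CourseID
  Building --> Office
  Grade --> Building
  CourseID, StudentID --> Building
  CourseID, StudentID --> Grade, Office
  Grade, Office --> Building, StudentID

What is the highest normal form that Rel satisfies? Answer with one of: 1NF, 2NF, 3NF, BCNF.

Candidate keys: {CourseID, StudentID}, {Grade}. Prime attributes: {CourseID, Grade, StudentID}.
Building --> Office breaks BCNF: {Building}⁺ = {Building, Office}, so {Building} is not a superkey.
Building --> Office determines the non-prime attribute {Office} from a non-superkey — 3NF is violated.
Checking every proper subset of each key, none determines a non-prime attribute — 2NF is satisfied.

2NF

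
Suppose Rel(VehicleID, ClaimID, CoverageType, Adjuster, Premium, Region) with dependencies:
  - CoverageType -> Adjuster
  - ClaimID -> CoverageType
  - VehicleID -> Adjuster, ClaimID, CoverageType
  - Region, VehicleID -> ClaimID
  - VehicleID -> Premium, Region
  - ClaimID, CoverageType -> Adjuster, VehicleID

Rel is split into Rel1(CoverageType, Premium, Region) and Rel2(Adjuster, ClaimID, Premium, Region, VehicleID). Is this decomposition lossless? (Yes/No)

Common attributes: {Premium, Region}; their closure is {Premium, Region}.
Rel1 ⊄ {Premium, Region} and Rel2 ⊄ {Premium, Region}, so the split is lossy.

No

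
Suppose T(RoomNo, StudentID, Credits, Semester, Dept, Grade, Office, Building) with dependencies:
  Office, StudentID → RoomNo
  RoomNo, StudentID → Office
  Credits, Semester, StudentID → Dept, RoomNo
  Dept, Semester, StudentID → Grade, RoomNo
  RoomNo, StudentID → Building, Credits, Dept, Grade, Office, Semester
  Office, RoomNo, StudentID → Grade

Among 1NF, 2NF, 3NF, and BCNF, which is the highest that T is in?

BCNF

Candidate keys: {Credits, Semester, StudentID}, {Dept, Semester, StudentID}, {Office, StudentID}, {RoomNo, StudentID}. Prime attributes: {Credits, Dept, Office, RoomNo, Semester, StudentID}.
The left-hand side of every FD is a superkey, so BCNF is satisfied.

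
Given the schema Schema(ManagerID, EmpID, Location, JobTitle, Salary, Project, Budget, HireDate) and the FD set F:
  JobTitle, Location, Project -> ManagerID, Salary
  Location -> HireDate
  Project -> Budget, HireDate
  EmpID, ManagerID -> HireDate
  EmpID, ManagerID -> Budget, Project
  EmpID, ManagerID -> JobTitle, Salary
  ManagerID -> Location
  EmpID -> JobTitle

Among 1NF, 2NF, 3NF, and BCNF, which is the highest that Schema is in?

Candidate keys: {EmpID, Location, Project}, {EmpID, ManagerID}. Prime attributes: {EmpID, Location, ManagerID, Project}.
JobTitle, Location, Project -> ManagerID, Salary: {JobTitle, Location, Project}⁺ = {Budget, HireDate, JobTitle, Location, ManagerID, Project, Salary}, which is not all of the attributes, so the left side is not a superkey — BCNF is violated.
JobTitle, Location, Project -> ManagerID, Salary determines the non-prime attribute {Salary} from a non-superkey — 3NF is violated.
{EmpID} is a proper subset of the key {EmpID, ManagerID}, and {EmpID}⁺ contains the non-prime attribute {JobTitle} — a partial dependency, so 2NF is violated.

1NF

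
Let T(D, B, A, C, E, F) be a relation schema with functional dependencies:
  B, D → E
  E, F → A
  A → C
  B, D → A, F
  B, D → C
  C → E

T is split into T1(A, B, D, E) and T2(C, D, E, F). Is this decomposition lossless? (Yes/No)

No

Common attributes: {D, E}; their closure is {D, E}.
Neither T1 nor T2 is contained in that closure, so the decomposition is lossy.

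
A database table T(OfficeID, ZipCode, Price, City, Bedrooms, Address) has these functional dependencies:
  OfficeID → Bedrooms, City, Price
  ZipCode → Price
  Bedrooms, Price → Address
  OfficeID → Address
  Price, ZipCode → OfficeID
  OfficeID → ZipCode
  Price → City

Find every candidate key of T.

{OfficeID}⁺ = {Address, Bedrooms, City, OfficeID, Price, ZipCode} — all of the relation — so {OfficeID} is a candidate key.
{ZipCode}⁺ = {Address, Bedrooms, City, OfficeID, Price, ZipCode} — all of the relation — so {ZipCode} is a candidate key.
No proper subset of any of these is a key, and no other minimal superkey exists.

{OfficeID}, {ZipCode}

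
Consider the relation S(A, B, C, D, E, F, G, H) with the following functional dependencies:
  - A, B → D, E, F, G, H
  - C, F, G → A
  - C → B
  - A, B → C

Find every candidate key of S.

{A, B}⁺ = {A, B, C, D, E, F, G, H} — all of the relation — so {A, B} is a candidate key.
{A, C}⁺ = {A, B, C, D, E, F, G, H} — all of the relation — so {A, C} is a candidate key.
{C, F, G}⁺ = {A, B, C, D, E, F, G, H} — all of the relation — so {C, F, G} is a candidate key.
These are minimal and exhaustive — every other superkey contains one of them.

{A, B}, {A, C}, {C, F, G}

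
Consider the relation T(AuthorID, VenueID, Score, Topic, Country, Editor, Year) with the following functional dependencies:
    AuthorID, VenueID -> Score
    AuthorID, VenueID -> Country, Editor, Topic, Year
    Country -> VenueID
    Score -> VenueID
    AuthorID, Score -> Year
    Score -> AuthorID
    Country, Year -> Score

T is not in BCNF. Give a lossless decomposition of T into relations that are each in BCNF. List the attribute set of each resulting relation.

{AuthorID, Country, Editor, Score, Topic, Year}; {Country, VenueID}

Candidate keys of the original relation: {AuthorID, Country}, {AuthorID, VenueID}, {Country, Year}, {Score}.
Within {AuthorID, Country, Editor, Score, Topic, VenueID, Year}: {Country}⁺ ∩ {AuthorID, Country, Editor, Score, Topic, VenueID, Year} = {Country, VenueID}, not the whole set, so Country -> VenueID violates BCNF; decompose into {Country, VenueID} and {AuthorID, Country, Editor, Score, Topic, Year}.
{Country, VenueID}: every determinant is a superkey — BCNF.
{AuthorID, Country, Editor, Score, Topic, Year}: every determinant is a superkey — BCNF.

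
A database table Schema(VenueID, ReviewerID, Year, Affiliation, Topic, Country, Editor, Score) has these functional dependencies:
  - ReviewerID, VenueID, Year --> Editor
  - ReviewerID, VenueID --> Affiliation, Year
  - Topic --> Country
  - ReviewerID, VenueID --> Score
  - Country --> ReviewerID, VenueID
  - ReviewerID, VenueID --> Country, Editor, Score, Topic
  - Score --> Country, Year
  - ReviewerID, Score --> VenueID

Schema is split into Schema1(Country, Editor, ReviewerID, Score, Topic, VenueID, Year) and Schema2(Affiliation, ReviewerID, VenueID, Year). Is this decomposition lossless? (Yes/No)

Yes

Common attributes: {ReviewerID, VenueID, Year}; their closure is {Affiliation, Country, Editor, ReviewerID, Score, Topic, VenueID, Year}.
Schema1 is contained in that closure, so Schema1 ∩ Schema2 --> Schema1 holds and the join is lossless.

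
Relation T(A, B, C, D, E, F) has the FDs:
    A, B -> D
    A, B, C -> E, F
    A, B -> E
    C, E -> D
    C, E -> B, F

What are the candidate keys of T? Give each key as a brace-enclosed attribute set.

Attributes never on any right-hand side: {A, C} — every candidate key must contain all of them.
{A, B, C}⁺ = {A, B, C, D, E, F} — all of the relation — so {A, B, C} is a candidate key.
{A, C, E}⁺ = {A, B, C, D, E, F} — all of the relation — so {A, C, E} is a candidate key.
No proper subset of any of these is a key, and no other minimal superkey exists.

{A, B, C}, {A, C, E}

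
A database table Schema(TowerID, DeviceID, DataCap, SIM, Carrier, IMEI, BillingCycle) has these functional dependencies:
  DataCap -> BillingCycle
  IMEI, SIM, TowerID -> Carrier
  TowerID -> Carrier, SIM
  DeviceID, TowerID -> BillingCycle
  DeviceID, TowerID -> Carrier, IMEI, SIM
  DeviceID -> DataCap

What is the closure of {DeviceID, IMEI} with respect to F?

Start with {DeviceID, IMEI}.
DeviceID -> DataCap applies; add {DataCap} → now {DataCap, DeviceID, IMEI}.
DataCap -> BillingCycle applies; add {BillingCycle} → now {BillingCycle, DataCap, DeviceID, IMEI}.
No further FD applies.

{BillingCycle, DataCap, DeviceID, IMEI}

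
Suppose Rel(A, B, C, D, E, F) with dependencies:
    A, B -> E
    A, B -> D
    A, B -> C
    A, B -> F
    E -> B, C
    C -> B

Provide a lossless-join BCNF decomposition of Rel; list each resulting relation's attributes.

{A, D, E, F}; {B, C}; {C, E}

Candidate keys of the original relation: {A, B}, {A, C}, {A, E}.
{A, B, C, D, E, F}: {E} determines {B, C, E} here but is not a superkey — split on E -> B, C, giving {B, C, E} and {A, D, E, F}.
{B, C, E}: {C} determines {B, C} here but is not a superkey — split on C -> B, giving {B, C} and {C, E}.
{B, C} is in BCNF.
{C, E} is in BCNF.
{A, D, E, F} is in BCNF.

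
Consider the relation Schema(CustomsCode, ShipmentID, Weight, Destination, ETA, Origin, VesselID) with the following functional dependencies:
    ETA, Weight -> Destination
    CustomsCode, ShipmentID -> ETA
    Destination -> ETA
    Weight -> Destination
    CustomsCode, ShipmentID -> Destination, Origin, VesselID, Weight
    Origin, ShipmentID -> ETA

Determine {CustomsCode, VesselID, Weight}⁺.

{CustomsCode, Destination, ETA, VesselID, Weight}

Start with {CustomsCode, VesselID, Weight}.
Weight -> Destination applies; add {Destination} → now {CustomsCode, Destination, VesselID, Weight}.
Destination -> ETA applies; add {ETA} → now {CustomsCode, Destination, ETA, VesselID, Weight}.
No further FD applies.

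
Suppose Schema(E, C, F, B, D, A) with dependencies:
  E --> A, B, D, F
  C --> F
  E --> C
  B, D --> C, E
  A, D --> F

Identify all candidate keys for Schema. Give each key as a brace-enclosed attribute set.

{B, D}, {E}

Closure of {E} is {A, B, C, D, E, F}, the whole schema; {E} is a candidate key.
Closure of {B, D} is {A, B, C, D, E, F}, the whole schema; {B, D} is a candidate key.
These are minimal and exhaustive — every other superkey contains one of them.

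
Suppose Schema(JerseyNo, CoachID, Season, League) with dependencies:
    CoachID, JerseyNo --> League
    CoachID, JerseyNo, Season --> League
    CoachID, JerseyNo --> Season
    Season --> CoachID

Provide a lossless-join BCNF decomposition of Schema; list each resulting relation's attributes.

{CoachID, Season}; {JerseyNo, League, Season}

Candidate keys of the original relation: {CoachID, JerseyNo}, {JerseyNo, Season}.
In {CoachID, JerseyNo, League, Season}, {Season} is not a superkey ({Season}⁺ restricted to this set is {CoachID, Season}), so split on Season --> CoachID into {CoachID, Season} and {JerseyNo, League, Season}.
{CoachID, Season}: every determinant is a superkey — BCNF.
{JerseyNo, League, Season}: every determinant is a superkey — BCNF.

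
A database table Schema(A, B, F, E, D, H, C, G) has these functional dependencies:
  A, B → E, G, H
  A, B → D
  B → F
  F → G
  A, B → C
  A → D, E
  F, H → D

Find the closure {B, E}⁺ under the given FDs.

{B, E, F, G}

Start with {B, E}.
B → F applies; add {F} → now {B, E, F}.
F → G applies; add {G} → now {B, E, F, G}.
No further FD applies.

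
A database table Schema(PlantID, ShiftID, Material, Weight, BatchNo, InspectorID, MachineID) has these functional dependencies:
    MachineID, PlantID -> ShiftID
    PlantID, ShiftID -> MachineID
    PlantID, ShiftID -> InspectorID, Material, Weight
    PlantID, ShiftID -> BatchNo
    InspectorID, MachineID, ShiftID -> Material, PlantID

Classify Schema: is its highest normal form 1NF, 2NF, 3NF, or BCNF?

BCNF

Candidate keys: {InspectorID, MachineID, ShiftID}, {MachineID, PlantID}, {PlantID, ShiftID}. Prime attributes: {InspectorID, MachineID, PlantID, ShiftID}.
The left-hand side of every FD is a superkey, so BCNF is satisfied.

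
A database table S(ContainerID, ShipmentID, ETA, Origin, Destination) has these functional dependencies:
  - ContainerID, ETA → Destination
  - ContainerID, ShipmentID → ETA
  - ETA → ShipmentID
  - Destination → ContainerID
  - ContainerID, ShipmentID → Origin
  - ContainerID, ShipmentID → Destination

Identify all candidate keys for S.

{ContainerID, ETA}, {ContainerID, ShipmentID}, {Destination, ETA}, {Destination, ShipmentID}

{ContainerID, ETA}⁺ = {ContainerID, Destination, ETA, Origin, ShipmentID} — all of the relation — so {ContainerID, ETA} is a candidate key.
{ContainerID, ShipmentID}⁺ = {ContainerID, Destination, ETA, Origin, ShipmentID} — all of the relation — so {ContainerID, ShipmentID} is a candidate key.
{Destination, ETA}⁺ = {ContainerID, Destination, ETA, Origin, ShipmentID} — all of the relation — so {Destination, ETA} is a candidate key.
{Destination, ShipmentID}⁺ = {ContainerID, Destination, ETA, Origin, ShipmentID} — all of the relation — so {Destination, ShipmentID} is a candidate key.
Any other superkey properly contains one of these, so there are no further candidate keys.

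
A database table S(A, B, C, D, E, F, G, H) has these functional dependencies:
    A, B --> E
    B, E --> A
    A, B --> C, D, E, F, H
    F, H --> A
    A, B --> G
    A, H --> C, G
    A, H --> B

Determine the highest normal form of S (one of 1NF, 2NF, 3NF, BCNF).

BCNF

Candidate keys: {A, B}, {A, H}, {B, E}, {F, H}. Prime attributes: {A, B, E, F, H}.
Every FD has a superkey on the left, so the relation is in BCNF.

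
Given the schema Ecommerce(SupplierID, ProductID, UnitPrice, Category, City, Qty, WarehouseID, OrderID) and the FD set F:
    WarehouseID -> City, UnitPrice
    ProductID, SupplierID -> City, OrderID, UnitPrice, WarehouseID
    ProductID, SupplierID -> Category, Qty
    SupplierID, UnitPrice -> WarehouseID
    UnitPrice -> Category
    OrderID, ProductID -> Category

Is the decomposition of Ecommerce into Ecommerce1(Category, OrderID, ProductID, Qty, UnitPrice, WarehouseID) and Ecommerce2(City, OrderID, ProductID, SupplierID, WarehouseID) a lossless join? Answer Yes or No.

No

Common attributes: {OrderID, ProductID, WarehouseID}; their closure is {Category, City, OrderID, ProductID, UnitPrice, WarehouseID}.
Ecommerce1 ⊄ {Category, City, OrderID, ProductID, UnitPrice, WarehouseID} and Ecommerce2 ⊄ {Category, City, OrderID, ProductID, UnitPrice, WarehouseID}, so the split is lossy.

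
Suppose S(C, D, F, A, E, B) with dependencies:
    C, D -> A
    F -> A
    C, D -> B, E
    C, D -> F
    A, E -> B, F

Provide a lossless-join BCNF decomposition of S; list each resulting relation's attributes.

Candidate key of the original relation: {C, D}.
Within {A, B, C, D, E, F}: {F}⁺ ∩ {A, B, C, D, E, F} = {A, F}, not the whole set, so F -> A violates BCNF; decompose into {A, F} and {B, C, D, E, F}.
{A, F} is in BCNF.
Within {B, C, D, E, F}: {E, F}⁺ ∩ {B, C, D, E, F} = {B, E, F}, not the whole set, so E, F -> B violates BCNF; decompose into {B, E, F} and {C, D, E, F}.
{B, E, F} is in BCNF.
{C, D, E, F} is in BCNF.

{A, F}; {B, E, F}; {C, D, E, F}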